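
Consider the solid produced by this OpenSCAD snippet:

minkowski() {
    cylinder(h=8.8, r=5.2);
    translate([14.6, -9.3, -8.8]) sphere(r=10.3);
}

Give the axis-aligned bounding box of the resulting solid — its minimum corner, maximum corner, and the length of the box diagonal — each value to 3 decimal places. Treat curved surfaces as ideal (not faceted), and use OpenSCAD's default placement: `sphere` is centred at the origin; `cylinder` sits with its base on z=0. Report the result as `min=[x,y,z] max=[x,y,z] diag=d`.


min=[-0.900,-24.800,-19.100] max=[30.100,6.200,10.300] diag=52.786

A = translate([14.6, -9.3, -8.8]) sphere(r=10.3) → bbox [4.3,-19.6,-19.1] .. [24.9,1,1.5]
B = cylinder(h=8.8, r=5.2) → bbox [-5.2,-5.2,0] .. [5.2,5.2,8.8]
lo = A.lo+B.lo = [4.3-5.2, -19.6-5.2, -19.1+0] = [-0.900,-24.800,-19.100]
hi = A.hi+B.hi = [24.9+5.2, 1+5.2, 1.5+8.8] = [30.100,6.200,10.300]
diag = √(31²+31²+29.4²) = √2786.36 = 52.786


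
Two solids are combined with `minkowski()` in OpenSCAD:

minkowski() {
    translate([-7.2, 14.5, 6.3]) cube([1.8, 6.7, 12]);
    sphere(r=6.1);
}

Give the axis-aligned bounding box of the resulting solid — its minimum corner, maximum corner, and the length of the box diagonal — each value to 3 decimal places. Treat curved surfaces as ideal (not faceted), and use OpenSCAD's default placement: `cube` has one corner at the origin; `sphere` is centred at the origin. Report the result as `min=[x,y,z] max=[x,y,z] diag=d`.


min=[-13.300,8.400,0.200] max=[0.700,27.300,24.400] diag=33.747

A = translate([-7.2, 14.5, 6.3]) cube([1.8, 6.7, 12]) → bbox [-7.2,14.5,6.3] .. [-5.4,21.2,18.3]
B = sphere(r=6.1) → bbox [-6.1,-6.1,-6.1] .. [6.1,6.1,6.1]
lo = A.lo+B.lo = [-7.2-6.1, 14.5-6.1, 6.3-6.1] = [-13.300,8.400,0.200]
hi = A.hi+B.hi = [-5.4+6.1, 21.2+6.1, 18.3+6.1] = [0.700,27.300,24.400]
diag = √(14²+18.9²+24.2²) = √1138.85 = 33.747


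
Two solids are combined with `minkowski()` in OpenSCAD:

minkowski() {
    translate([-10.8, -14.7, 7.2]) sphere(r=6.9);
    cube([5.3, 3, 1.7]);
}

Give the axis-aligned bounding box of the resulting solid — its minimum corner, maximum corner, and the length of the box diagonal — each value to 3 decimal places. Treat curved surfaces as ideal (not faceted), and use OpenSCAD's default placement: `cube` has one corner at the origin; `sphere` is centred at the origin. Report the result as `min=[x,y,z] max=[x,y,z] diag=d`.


min=[-17.700,-21.600,0.300] max=[1.400,-4.800,15.800] diag=29.788

A = translate([-10.8, -14.7, 7.2]) sphere(r=6.9) → bbox [-17.7,-21.6,0.3] .. [-3.9,-7.8,14.1]
B = cube([5.3, 3, 1.7]) → bbox [0,0,0] .. [5.3,3,1.7]
lo = A.lo+B.lo = [-17.7+0, -21.6+0, 0.3+0] = [-17.700,-21.600,0.300]
hi = A.hi+B.hi = [-3.9+5.3, -7.8+3, 14.1+1.7] = [1.400,-4.800,15.800]
diag = √(19.1²+16.8²+15.5²) = √887.3 = 29.788


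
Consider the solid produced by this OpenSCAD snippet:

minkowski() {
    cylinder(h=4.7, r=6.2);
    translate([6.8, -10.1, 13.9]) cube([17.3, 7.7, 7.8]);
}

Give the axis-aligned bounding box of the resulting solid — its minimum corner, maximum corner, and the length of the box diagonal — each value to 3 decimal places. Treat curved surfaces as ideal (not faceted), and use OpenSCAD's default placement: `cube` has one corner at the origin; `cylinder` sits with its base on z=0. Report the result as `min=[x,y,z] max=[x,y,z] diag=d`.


A = translate([6.8, -10.1, 13.9]) cube([17.3, 7.7, 7.8]) → bbox [6.8,-10.1,13.9] .. [24.1,-2.4,21.7]
B = cylinder(h=4.7, r=6.2) → bbox [-6.2,-6.2,0] .. [6.2,6.2,4.7]
lo = A.lo+B.lo = [6.8-6.2, -10.1-6.2, 13.9+0] = [0.600,-16.300,13.900]
hi = A.hi+B.hi = [24.1+6.2, -2.4+6.2, 21.7+4.7] = [30.300,3.800,26.400]
diag = √(29.7²+20.1²+12.5²) = √1442.35 = 37.978

min=[0.600,-16.300,13.900] max=[30.300,3.800,26.400] diag=37.978


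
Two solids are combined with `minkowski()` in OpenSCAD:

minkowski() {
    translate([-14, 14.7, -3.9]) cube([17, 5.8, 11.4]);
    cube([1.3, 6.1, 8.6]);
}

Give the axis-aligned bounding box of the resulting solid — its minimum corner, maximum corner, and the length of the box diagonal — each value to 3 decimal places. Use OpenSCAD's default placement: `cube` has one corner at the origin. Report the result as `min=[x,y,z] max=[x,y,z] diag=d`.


A = translate([-14, 14.7, -3.9]) cube([17, 5.8, 11.4]) → bbox [-14,14.7,-3.9] .. [3,20.5,7.5]
B = cube([1.3, 6.1, 8.6]) → bbox [0,0,0] .. [1.3,6.1,8.6]
lo = A.lo+B.lo = [-14+0, 14.7+0, -3.9+0] = [-14.000,14.700,-3.900]
hi = A.hi+B.hi = [3+1.3, 20.5+6.1, 7.5+8.6] = [4.300,26.600,16.100]
diag = √(18.3²+11.9²+20²) = √876.5 = 29.606

min=[-14.000,14.700,-3.900] max=[4.300,26.600,16.100] diag=29.606


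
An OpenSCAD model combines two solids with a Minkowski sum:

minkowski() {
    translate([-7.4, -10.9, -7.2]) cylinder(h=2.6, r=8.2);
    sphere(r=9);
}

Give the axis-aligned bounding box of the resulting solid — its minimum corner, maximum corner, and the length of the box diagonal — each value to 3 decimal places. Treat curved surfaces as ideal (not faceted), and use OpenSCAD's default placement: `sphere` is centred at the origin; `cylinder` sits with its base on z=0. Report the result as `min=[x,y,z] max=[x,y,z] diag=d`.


A = translate([-7.4, -10.9, -7.2]) cylinder(h=2.6, r=8.2) → bbox [-15.6,-19.1,-7.2] .. [0.8,-2.7,-4.6]
B = sphere(r=9) → bbox [-9,-9,-9] .. [9,9,9]
lo = A.lo+B.lo = [-15.6-9, -19.1-9, -7.2-9] = [-24.600,-28.100,-16.200]
hi = A.hi+B.hi = [0.8+9, -2.7+9, -4.6+9] = [9.800,6.300,4.400]
diag = √(34.4²+34.4²+20.6²) = √2791.08 = 52.831

min=[-24.600,-28.100,-16.200] max=[9.800,6.300,4.400] diag=52.831


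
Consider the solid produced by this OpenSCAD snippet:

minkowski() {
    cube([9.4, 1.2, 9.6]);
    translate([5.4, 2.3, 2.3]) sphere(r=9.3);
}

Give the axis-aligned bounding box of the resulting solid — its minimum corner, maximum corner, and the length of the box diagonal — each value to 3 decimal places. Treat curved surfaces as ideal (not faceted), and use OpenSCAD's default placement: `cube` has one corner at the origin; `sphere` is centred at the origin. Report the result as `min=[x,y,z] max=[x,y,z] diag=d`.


A = translate([5.4, 2.3, 2.3]) sphere(r=9.3) → bbox [-3.9,-7,-7] .. [14.7,11.6,11.6]
B = cube([9.4, 1.2, 9.6]) → bbox [0,0,0] .. [9.4,1.2,9.6]
lo = A.lo+B.lo = [-3.9+0, -7+0, -7+0] = [-3.900,-7.000,-7.000]
hi = A.hi+B.hi = [14.7+9.4, 11.6+1.2, 11.6+9.6] = [24.100,12.800,21.200]
diag = √(28²+19.8²+28.2²) = √1971.28 = 44.399

min=[-3.900,-7.000,-7.000] max=[24.100,12.800,21.200] diag=44.399


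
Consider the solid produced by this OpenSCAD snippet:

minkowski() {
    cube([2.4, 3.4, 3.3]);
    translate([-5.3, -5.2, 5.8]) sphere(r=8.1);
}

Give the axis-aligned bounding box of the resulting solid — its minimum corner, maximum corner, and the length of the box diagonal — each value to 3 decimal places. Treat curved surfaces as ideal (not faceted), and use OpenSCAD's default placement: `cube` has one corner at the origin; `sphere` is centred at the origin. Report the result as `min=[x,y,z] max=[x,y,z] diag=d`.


A = translate([-5.3, -5.2, 5.8]) sphere(r=8.1) → bbox [-13.4,-13.3,-2.3] .. [2.8,2.9,13.9]
B = cube([2.4, 3.4, 3.3]) → bbox [0,0,0] .. [2.4,3.4,3.3]
lo = A.lo+B.lo = [-13.4+0, -13.3+0, -2.3+0] = [-13.400,-13.300,-2.300]
hi = A.hi+B.hi = [2.8+2.4, 2.9+3.4, 13.9+3.3] = [5.200,6.300,17.200]
diag = √(18.6²+19.6²+19.5²) = √1110.37 = 33.322

min=[-13.400,-13.300,-2.300] max=[5.200,6.300,17.200] diag=33.322


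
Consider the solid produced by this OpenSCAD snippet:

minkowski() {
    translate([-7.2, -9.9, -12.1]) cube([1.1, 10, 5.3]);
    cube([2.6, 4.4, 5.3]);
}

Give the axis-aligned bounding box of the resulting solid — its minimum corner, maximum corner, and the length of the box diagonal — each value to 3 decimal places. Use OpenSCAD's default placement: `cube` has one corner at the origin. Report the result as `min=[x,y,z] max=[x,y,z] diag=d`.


min=[-7.200,-9.900,-12.100] max=[-3.500,4.500,-1.500] diag=18.260

A = translate([-7.2, -9.9, -12.1]) cube([1.1, 10, 5.3]) → bbox [-7.2,-9.9,-12.1] .. [-6.1,0.1,-6.8]
B = cube([2.6, 4.4, 5.3]) → bbox [0,0,0] .. [2.6,4.4,5.3]
lo = A.lo+B.lo = [-7.2+0, -9.9+0, -12.1+0] = [-7.200,-9.900,-12.100]
hi = A.hi+B.hi = [-6.1+2.6, 0.1+4.4, -6.8+5.3] = [-3.500,4.500,-1.500]
diag = √(3.7²+14.4²+10.6²) = √333.41 = 18.260


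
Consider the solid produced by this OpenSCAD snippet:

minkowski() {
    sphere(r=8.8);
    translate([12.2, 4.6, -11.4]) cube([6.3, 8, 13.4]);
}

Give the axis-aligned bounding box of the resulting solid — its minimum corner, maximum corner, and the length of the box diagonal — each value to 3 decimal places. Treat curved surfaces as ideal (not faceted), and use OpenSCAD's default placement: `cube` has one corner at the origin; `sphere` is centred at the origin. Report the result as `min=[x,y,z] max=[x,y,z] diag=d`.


min=[3.400,-4.200,-20.200] max=[27.300,21.400,10.800] diag=46.771

A = translate([12.2, 4.6, -11.4]) cube([6.3, 8, 13.4]) → bbox [12.2,4.6,-11.4] .. [18.5,12.6,2]
B = sphere(r=8.8) → bbox [-8.8,-8.8,-8.8] .. [8.8,8.8,8.8]
lo = A.lo+B.lo = [12.2-8.8, 4.6-8.8, -11.4-8.8] = [3.400,-4.200,-20.200]
hi = A.hi+B.hi = [18.5+8.8, 12.6+8.8, 2+8.8] = [27.300,21.400,10.800]
diag = √(23.9²+25.6²+31²) = √2187.57 = 46.771


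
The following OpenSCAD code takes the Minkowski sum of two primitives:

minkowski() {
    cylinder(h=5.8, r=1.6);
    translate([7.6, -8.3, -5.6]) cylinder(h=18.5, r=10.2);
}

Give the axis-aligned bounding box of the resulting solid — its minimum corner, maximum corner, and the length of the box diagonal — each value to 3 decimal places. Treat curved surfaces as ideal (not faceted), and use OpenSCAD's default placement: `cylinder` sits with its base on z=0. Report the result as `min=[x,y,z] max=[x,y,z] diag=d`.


A = translate([7.6, -8.3, -5.6]) cylinder(h=18.5, r=10.2) → bbox [-2.6,-18.5,-5.6] .. [17.8,1.9,12.9]
B = cylinder(h=5.8, r=1.6) → bbox [-1.6,-1.6,0] .. [1.6,1.6,5.8]
lo = A.lo+B.lo = [-2.6-1.6, -18.5-1.6, -5.6+0] = [-4.200,-20.100,-5.600]
hi = A.hi+B.hi = [17.8+1.6, 1.9+1.6, 12.9+5.8] = [19.400,3.500,18.700]
diag = √(23.6²+23.6²+24.3²) = √1704.41 = 41.285

min=[-4.200,-20.100,-5.600] max=[19.400,3.500,18.700] diag=41.285


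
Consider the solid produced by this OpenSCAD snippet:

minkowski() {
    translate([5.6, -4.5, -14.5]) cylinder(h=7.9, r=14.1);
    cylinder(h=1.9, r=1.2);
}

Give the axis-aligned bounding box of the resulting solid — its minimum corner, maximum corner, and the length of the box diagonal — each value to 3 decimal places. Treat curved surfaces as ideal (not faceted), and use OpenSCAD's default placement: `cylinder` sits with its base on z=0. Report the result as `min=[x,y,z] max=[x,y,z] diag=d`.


A = translate([5.6, -4.5, -14.5]) cylinder(h=7.9, r=14.1) → bbox [-8.5,-18.6,-14.5] .. [19.7,9.6,-6.6]
B = cylinder(h=1.9, r=1.2) → bbox [-1.2,-1.2,0] .. [1.2,1.2,1.9]
lo = A.lo+B.lo = [-8.5-1.2, -18.6-1.2, -14.5+0] = [-9.700,-19.800,-14.500]
hi = A.hi+B.hi = [19.7+1.2, 9.6+1.2, -6.6+1.9] = [20.900,10.800,-4.700]
diag = √(30.6²+30.6²+9.8²) = √1968.76 = 44.371

min=[-9.700,-19.800,-14.500] max=[20.900,10.800,-4.700] diag=44.371


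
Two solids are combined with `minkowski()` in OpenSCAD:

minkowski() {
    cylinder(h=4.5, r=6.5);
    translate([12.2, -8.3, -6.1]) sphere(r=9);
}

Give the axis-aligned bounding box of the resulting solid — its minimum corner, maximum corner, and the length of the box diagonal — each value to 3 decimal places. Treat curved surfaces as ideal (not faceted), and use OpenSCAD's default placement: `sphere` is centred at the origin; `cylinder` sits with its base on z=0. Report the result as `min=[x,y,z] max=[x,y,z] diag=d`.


A = translate([12.2, -8.3, -6.1]) sphere(r=9) → bbox [3.2,-17.3,-15.1] .. [21.2,0.7,2.9]
B = cylinder(h=4.5, r=6.5) → bbox [-6.5,-6.5,0] .. [6.5,6.5,4.5]
lo = A.lo+B.lo = [3.2-6.5, -17.3-6.5, -15.1+0] = [-3.300,-23.800,-15.100]
hi = A.hi+B.hi = [21.2+6.5, 0.7+6.5, 2.9+4.5] = [27.700,7.200,7.400]
diag = √(31²+31²+22.5²) = √2428.25 = 49.277

min=[-3.300,-23.800,-15.100] max=[27.700,7.200,7.400] diag=49.277


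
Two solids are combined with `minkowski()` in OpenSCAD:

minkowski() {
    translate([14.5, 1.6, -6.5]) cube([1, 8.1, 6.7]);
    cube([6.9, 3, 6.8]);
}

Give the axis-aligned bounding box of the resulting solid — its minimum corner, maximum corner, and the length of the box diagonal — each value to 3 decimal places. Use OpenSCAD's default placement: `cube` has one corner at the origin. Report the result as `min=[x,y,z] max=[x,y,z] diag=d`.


min=[14.500,1.600,-6.500] max=[22.400,12.700,7.000] diag=19.180

A = translate([14.5, 1.6, -6.5]) cube([1, 8.1, 6.7]) → bbox [14.5,1.6,-6.5] .. [15.5,9.7,0.2]
B = cube([6.9, 3, 6.8]) → bbox [0,0,0] .. [6.9,3,6.8]
lo = A.lo+B.lo = [14.5+0, 1.6+0, -6.5+0] = [14.500,1.600,-6.500]
hi = A.hi+B.hi = [15.5+6.9, 9.7+3, 0.2+6.8] = [22.400,12.700,7.000]
diag = √(7.9²+11.1²+13.5²) = √367.87 = 19.180


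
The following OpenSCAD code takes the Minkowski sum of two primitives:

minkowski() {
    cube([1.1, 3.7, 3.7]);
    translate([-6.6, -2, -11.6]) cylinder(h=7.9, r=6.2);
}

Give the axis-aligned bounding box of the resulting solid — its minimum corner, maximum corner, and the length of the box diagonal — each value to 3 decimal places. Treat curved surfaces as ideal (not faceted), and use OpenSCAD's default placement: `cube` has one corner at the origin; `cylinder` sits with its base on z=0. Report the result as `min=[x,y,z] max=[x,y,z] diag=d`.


min=[-12.800,-8.200,-11.600] max=[0.700,7.900,0.000] diag=24.000

A = translate([-6.6, -2, -11.6]) cylinder(h=7.9, r=6.2) → bbox [-12.8,-8.2,-11.6] .. [-0.4,4.2,-3.7]
B = cube([1.1, 3.7, 3.7]) → bbox [0,0,0] .. [1.1,3.7,3.7]
lo = A.lo+B.lo = [-12.8+0, -8.2+0, -11.6+0] = [-12.800,-8.200,-11.600]
hi = A.hi+B.hi = [-0.4+1.1, 4.2+3.7, -3.7+3.7] = [0.700,7.900,0.000]
diag = √(13.5²+16.1²+11.6²) = √576.02 = 24.000


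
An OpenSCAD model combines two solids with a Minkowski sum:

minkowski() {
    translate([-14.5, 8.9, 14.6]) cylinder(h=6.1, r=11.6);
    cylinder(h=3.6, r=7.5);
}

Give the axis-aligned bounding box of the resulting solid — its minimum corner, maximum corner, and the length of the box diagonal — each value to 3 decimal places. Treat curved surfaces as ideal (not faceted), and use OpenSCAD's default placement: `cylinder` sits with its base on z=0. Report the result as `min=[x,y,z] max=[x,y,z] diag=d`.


A = translate([-14.5, 8.9, 14.6]) cylinder(h=6.1, r=11.6) → bbox [-26.1,-2.7,14.6] .. [-2.9,20.5,20.7]
B = cylinder(h=3.6, r=7.5) → bbox [-7.5,-7.5,0] .. [7.5,7.5,3.6]
lo = A.lo+B.lo = [-26.1-7.5, -2.7-7.5, 14.6+0] = [-33.600,-10.200,14.600]
hi = A.hi+B.hi = [-2.9+7.5, 20.5+7.5, 20.7+3.6] = [4.600,28.000,24.300]
diag = √(38.2²+38.2²+9.7²) = √3012.57 = 54.887

min=[-33.600,-10.200,14.600] max=[4.600,28.000,24.300] diag=54.887


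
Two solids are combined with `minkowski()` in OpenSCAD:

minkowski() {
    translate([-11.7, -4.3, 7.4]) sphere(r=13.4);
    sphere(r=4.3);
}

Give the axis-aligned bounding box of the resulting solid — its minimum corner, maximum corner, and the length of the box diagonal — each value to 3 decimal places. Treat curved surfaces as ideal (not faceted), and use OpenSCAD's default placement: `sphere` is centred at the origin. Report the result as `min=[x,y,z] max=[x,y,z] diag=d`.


min=[-29.400,-22.000,-10.300] max=[6.000,13.400,25.100] diag=61.315

A = translate([-11.7, -4.3, 7.4]) sphere(r=13.4) → bbox [-25.1,-17.7,-6] .. [1.7,9.1,20.8]
B = sphere(r=4.3) → bbox [-4.3,-4.3,-4.3] .. [4.3,4.3,4.3]
lo = A.lo+B.lo = [-25.1-4.3, -17.7-4.3, -6-4.3] = [-29.400,-22.000,-10.300]
hi = A.hi+B.hi = [1.7+4.3, 9.1+4.3, 20.8+4.3] = [6.000,13.400,25.100]
diag = √(35.4²+35.4²+35.4²) = √3759.48 = 61.315


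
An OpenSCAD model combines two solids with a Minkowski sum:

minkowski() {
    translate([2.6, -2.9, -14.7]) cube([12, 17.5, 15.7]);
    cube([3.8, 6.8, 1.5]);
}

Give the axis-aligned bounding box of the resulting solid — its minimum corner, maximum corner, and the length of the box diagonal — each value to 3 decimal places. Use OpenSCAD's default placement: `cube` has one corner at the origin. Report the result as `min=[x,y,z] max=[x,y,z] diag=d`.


A = translate([2.6, -2.9, -14.7]) cube([12, 17.5, 15.7]) → bbox [2.6,-2.9,-14.7] .. [14.6,14.6,1]
B = cube([3.8, 6.8, 1.5]) → bbox [0,0,0] .. [3.8,6.8,1.5]
lo = A.lo+B.lo = [2.6+0, -2.9+0, -14.7+0] = [2.600,-2.900,-14.700]
hi = A.hi+B.hi = [14.6+3.8, 14.6+6.8, 1+1.5] = [18.400,21.400,2.500]
diag = √(15.8²+24.3²+17.2²) = √1135.97 = 33.704

min=[2.600,-2.900,-14.700] max=[18.400,21.400,2.500] diag=33.704


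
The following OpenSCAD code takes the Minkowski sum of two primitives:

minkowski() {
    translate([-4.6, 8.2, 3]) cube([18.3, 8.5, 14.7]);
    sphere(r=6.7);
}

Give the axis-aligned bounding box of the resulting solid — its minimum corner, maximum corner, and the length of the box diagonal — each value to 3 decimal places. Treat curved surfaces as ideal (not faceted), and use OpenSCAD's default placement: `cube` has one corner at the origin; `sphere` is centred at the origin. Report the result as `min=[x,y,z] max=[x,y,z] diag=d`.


min=[-11.300,1.500,-3.700] max=[20.400,23.400,24.400] diag=47.688

A = translate([-4.6, 8.2, 3]) cube([18.3, 8.5, 14.7]) → bbox [-4.6,8.2,3] .. [13.7,16.7,17.7]
B = sphere(r=6.7) → bbox [-6.7,-6.7,-6.7] .. [6.7,6.7,6.7]
lo = A.lo+B.lo = [-4.6-6.7, 8.2-6.7, 3-6.7] = [-11.300,1.500,-3.700]
hi = A.hi+B.hi = [13.7+6.7, 16.7+6.7, 17.7+6.7] = [20.400,23.400,24.400]
diag = √(31.7²+21.9²+28.1²) = √2274.11 = 47.688


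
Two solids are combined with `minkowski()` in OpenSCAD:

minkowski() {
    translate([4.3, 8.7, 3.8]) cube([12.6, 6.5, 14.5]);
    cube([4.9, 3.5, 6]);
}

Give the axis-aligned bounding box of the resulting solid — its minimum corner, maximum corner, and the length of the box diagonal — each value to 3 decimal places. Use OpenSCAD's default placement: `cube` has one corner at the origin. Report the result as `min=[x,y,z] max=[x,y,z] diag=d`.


A = translate([4.3, 8.7, 3.8]) cube([12.6, 6.5, 14.5]) → bbox [4.3,8.7,3.8] .. [16.9,15.2,18.3]
B = cube([4.9, 3.5, 6]) → bbox [0,0,0] .. [4.9,3.5,6]
lo = A.lo+B.lo = [4.3+0, 8.7+0, 3.8+0] = [4.300,8.700,3.800]
hi = A.hi+B.hi = [16.9+4.9, 15.2+3.5, 18.3+6] = [21.800,18.700,24.300]
diag = √(17.5²+10²+20.5²) = √826.5 = 28.749

min=[4.300,8.700,3.800] max=[21.800,18.700,24.300] diag=28.749


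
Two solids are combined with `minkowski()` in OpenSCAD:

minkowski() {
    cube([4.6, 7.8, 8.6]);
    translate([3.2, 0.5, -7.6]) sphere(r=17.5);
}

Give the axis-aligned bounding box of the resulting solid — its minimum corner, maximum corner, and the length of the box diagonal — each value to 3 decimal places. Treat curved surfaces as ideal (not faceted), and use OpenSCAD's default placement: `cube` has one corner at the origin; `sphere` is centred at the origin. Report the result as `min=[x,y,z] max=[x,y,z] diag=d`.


A = translate([3.2, 0.5, -7.6]) sphere(r=17.5) → bbox [-14.3,-17,-25.1] .. [20.7,18,9.9]
B = cube([4.6, 7.8, 8.6]) → bbox [0,0,0] .. [4.6,7.8,8.6]
lo = A.lo+B.lo = [-14.3+0, -17+0, -25.1+0] = [-14.300,-17.000,-25.100]
hi = A.hi+B.hi = [20.7+4.6, 18+7.8, 9.9+8.6] = [25.300,25.800,18.500]
diag = √(39.6²+42.8²+43.6²) = √5300.96 = 72.808

min=[-14.300,-17.000,-25.100] max=[25.300,25.800,18.500] diag=72.808


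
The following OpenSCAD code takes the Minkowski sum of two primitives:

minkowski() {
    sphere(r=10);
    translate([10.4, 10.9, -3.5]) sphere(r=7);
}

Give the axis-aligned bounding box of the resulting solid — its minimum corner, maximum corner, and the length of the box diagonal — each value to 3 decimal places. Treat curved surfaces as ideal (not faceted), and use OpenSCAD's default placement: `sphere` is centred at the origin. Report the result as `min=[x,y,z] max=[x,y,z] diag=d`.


A = translate([10.4, 10.9, -3.5]) sphere(r=7) → bbox [3.4,3.9,-10.5] .. [17.4,17.9,3.5]
B = sphere(r=10) → bbox [-10,-10,-10] .. [10,10,10]
lo = A.lo+B.lo = [3.4-10, 3.9-10, -10.5-10] = [-6.600,-6.100,-20.500]
hi = A.hi+B.hi = [17.4+10, 17.9+10, 3.5+10] = [27.400,27.900,13.500]
diag = √(34²+34²+34²) = √3468 = 58.890

min=[-6.600,-6.100,-20.500] max=[27.400,27.900,13.500] diag=58.890


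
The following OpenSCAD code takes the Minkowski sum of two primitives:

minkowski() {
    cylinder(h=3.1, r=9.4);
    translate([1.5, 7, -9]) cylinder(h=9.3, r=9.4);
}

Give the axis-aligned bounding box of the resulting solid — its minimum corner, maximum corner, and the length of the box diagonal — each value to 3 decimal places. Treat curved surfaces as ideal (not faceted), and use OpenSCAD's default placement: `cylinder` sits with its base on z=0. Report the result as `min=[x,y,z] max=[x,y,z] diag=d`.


min=[-17.300,-11.800,-9.000] max=[20.300,25.800,3.400] diag=54.601

A = translate([1.5, 7, -9]) cylinder(h=9.3, r=9.4) → bbox [-7.9,-2.4,-9] .. [10.9,16.4,0.3]
B = cylinder(h=3.1, r=9.4) → bbox [-9.4,-9.4,0] .. [9.4,9.4,3.1]
lo = A.lo+B.lo = [-7.9-9.4, -2.4-9.4, -9+0] = [-17.300,-11.800,-9.000]
hi = A.hi+B.hi = [10.9+9.4, 16.4+9.4, 0.3+3.1] = [20.300,25.800,3.400]
diag = √(37.6²+37.6²+12.4²) = √2981.28 = 54.601


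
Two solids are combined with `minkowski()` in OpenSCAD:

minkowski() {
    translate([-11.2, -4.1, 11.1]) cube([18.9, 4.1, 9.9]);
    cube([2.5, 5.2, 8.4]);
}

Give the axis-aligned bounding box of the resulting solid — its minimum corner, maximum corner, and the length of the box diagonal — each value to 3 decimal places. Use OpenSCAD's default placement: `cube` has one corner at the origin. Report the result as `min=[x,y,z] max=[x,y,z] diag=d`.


min=[-11.200,-4.100,11.100] max=[10.200,5.200,29.400] diag=29.654

A = translate([-11.2, -4.1, 11.1]) cube([18.9, 4.1, 9.9]) → bbox [-11.2,-4.1,11.1] .. [7.7,0,21]
B = cube([2.5, 5.2, 8.4]) → bbox [0,0,0] .. [2.5,5.2,8.4]
lo = A.lo+B.lo = [-11.2+0, -4.1+0, 11.1+0] = [-11.200,-4.100,11.100]
hi = A.hi+B.hi = [7.7+2.5, 0+5.2, 21+8.4] = [10.200,5.200,29.400]
diag = √(21.4²+9.3²+18.3²) = √879.34 = 29.654


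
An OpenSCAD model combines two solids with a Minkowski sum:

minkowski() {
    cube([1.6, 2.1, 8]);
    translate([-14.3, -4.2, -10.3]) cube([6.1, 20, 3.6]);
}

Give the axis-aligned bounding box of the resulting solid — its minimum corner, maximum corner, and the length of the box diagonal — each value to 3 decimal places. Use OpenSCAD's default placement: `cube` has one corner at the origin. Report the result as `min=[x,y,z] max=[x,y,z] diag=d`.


A = translate([-14.3, -4.2, -10.3]) cube([6.1, 20, 3.6]) → bbox [-14.3,-4.2,-10.3] .. [-8.2,15.8,-6.7]
B = cube([1.6, 2.1, 8]) → bbox [0,0,0] .. [1.6,2.1,8]
lo = A.lo+B.lo = [-14.3+0, -4.2+0, -10.3+0] = [-14.300,-4.200,-10.300]
hi = A.hi+B.hi = [-8.2+1.6, 15.8+2.1, -6.7+8] = [-6.600,17.900,1.300]
diag = √(7.7²+22.1²+11.6²) = √682.26 = 26.120

min=[-14.300,-4.200,-10.300] max=[-6.600,17.900,1.300] diag=26.120


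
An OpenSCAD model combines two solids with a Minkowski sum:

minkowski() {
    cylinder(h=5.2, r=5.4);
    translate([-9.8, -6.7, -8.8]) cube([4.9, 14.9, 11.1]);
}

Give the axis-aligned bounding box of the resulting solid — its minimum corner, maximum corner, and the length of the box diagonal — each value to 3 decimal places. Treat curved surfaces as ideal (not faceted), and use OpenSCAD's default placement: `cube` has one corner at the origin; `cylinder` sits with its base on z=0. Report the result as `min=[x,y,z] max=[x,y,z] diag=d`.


A = translate([-9.8, -6.7, -8.8]) cube([4.9, 14.9, 11.1]) → bbox [-9.8,-6.7,-8.8] .. [-4.9,8.2,2.3]
B = cylinder(h=5.2, r=5.4) → bbox [-5.4,-5.4,0] .. [5.4,5.4,5.2]
lo = A.lo+B.lo = [-9.8-5.4, -6.7-5.4, -8.8+0] = [-15.200,-12.100,-8.800]
hi = A.hi+B.hi = [-4.9+5.4, 8.2+5.4, 2.3+5.2] = [0.500,13.600,7.500]
diag = √(15.7²+25.7²+16.3²) = √1172.67 = 34.244

min=[-15.200,-12.100,-8.800] max=[0.500,13.600,7.500] diag=34.244


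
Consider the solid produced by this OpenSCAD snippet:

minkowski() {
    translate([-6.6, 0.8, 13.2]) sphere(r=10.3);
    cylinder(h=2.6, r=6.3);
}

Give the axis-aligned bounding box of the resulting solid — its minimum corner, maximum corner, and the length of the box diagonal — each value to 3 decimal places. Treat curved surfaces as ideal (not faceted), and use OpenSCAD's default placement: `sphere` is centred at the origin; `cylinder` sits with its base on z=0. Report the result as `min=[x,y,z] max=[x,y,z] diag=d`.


min=[-23.200,-15.800,2.900] max=[10.000,17.400,26.100] diag=52.371

A = translate([-6.6, 0.8, 13.2]) sphere(r=10.3) → bbox [-16.9,-9.5,2.9] .. [3.7,11.1,23.5]
B = cylinder(h=2.6, r=6.3) → bbox [-6.3,-6.3,0] .. [6.3,6.3,2.6]
lo = A.lo+B.lo = [-16.9-6.3, -9.5-6.3, 2.9+0] = [-23.200,-15.800,2.900]
hi = A.hi+B.hi = [3.7+6.3, 11.1+6.3, 23.5+2.6] = [10.000,17.400,26.100]
diag = √(33.2²+33.2²+23.2²) = √2742.72 = 52.371


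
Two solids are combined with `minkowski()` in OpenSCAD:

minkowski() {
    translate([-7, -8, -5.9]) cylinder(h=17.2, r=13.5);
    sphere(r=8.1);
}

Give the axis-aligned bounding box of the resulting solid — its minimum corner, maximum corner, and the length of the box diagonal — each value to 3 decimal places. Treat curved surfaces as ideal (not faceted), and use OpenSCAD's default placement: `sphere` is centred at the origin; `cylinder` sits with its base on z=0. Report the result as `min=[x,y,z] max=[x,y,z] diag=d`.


A = translate([-7, -8, -5.9]) cylinder(h=17.2, r=13.5) → bbox [-20.5,-21.5,-5.9] .. [6.5,5.5,11.3]
B = sphere(r=8.1) → bbox [-8.1,-8.1,-8.1] .. [8.1,8.1,8.1]
lo = A.lo+B.lo = [-20.5-8.1, -21.5-8.1, -5.9-8.1] = [-28.600,-29.600,-14.000]
hi = A.hi+B.hi = [6.5+8.1, 5.5+8.1, 11.3+8.1] = [14.600,13.600,19.400]
diag = √(43.2²+43.2²+33.4²) = √4848.04 = 69.628

min=[-28.600,-29.600,-14.000] max=[14.600,13.600,19.400] diag=69.628


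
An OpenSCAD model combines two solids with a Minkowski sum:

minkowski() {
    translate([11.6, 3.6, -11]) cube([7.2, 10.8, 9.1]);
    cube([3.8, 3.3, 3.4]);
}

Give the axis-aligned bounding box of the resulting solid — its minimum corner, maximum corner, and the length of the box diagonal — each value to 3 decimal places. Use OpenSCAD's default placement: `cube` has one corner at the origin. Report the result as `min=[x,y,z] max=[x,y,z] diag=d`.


min=[11.600,3.600,-11.000] max=[22.600,17.700,1.500] diag=21.819

A = translate([11.6, 3.6, -11]) cube([7.2, 10.8, 9.1]) → bbox [11.6,3.6,-11] .. [18.8,14.4,-1.9]
B = cube([3.8, 3.3, 3.4]) → bbox [0,0,0] .. [3.8,3.3,3.4]
lo = A.lo+B.lo = [11.6+0, 3.6+0, -11+0] = [11.600,3.600,-11.000]
hi = A.hi+B.hi = [18.8+3.8, 14.4+3.3, -1.9+3.4] = [22.600,17.700,1.500]
diag = √(11²+14.1²+12.5²) = √476.06 = 21.819


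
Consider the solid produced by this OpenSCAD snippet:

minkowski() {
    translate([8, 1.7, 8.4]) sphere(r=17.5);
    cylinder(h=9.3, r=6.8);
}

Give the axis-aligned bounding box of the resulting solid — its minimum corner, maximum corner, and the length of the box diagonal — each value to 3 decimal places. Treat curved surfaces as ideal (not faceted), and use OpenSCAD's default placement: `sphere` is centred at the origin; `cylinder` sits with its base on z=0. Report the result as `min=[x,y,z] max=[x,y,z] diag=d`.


min=[-16.300,-22.600,-9.100] max=[32.300,26.000,35.200] diag=81.770

A = translate([8, 1.7, 8.4]) sphere(r=17.5) → bbox [-9.5,-15.8,-9.1] .. [25.5,19.2,25.9]
B = cylinder(h=9.3, r=6.8) → bbox [-6.8,-6.8,0] .. [6.8,6.8,9.3]
lo = A.lo+B.lo = [-9.5-6.8, -15.8-6.8, -9.1+0] = [-16.300,-22.600,-9.100]
hi = A.hi+B.hi = [25.5+6.8, 19.2+6.8, 25.9+9.3] = [32.300,26.000,35.200]
diag = √(48.6²+48.6²+44.3²) = √6686.41 = 81.770


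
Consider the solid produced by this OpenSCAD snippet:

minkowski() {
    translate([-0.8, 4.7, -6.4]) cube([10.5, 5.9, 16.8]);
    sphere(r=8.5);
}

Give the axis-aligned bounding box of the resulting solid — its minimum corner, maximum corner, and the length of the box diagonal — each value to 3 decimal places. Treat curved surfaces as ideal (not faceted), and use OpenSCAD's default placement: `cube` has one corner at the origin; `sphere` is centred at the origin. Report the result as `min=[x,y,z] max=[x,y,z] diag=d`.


min=[-9.300,-3.800,-14.900] max=[18.200,19.100,18.900] diag=49.225

A = translate([-0.8, 4.7, -6.4]) cube([10.5, 5.9, 16.8]) → bbox [-0.8,4.7,-6.4] .. [9.7,10.6,10.4]
B = sphere(r=8.5) → bbox [-8.5,-8.5,-8.5] .. [8.5,8.5,8.5]
lo = A.lo+B.lo = [-0.8-8.5, 4.7-8.5, -6.4-8.5] = [-9.300,-3.800,-14.900]
hi = A.hi+B.hi = [9.7+8.5, 10.6+8.5, 10.4+8.5] = [18.200,19.100,18.900]
diag = √(27.5²+22.9²+33.8²) = √2423.1 = 49.225


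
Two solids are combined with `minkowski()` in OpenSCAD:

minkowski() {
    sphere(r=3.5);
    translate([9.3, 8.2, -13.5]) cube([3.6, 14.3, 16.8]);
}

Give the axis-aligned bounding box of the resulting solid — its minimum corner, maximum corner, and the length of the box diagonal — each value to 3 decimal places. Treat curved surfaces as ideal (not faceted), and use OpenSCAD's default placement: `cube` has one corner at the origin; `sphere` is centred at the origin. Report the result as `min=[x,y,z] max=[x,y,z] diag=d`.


min=[5.800,4.700,-17.000] max=[16.400,26.000,6.800] diag=33.652

A = translate([9.3, 8.2, -13.5]) cube([3.6, 14.3, 16.8]) → bbox [9.3,8.2,-13.5] .. [12.9,22.5,3.3]
B = sphere(r=3.5) → bbox [-3.5,-3.5,-3.5] .. [3.5,3.5,3.5]
lo = A.lo+B.lo = [9.3-3.5, 8.2-3.5, -13.5-3.5] = [5.800,4.700,-17.000]
hi = A.hi+B.hi = [12.9+3.5, 22.5+3.5, 3.3+3.5] = [16.400,26.000,6.800]
diag = √(10.6²+21.3²+23.8²) = √1132.49 = 33.652


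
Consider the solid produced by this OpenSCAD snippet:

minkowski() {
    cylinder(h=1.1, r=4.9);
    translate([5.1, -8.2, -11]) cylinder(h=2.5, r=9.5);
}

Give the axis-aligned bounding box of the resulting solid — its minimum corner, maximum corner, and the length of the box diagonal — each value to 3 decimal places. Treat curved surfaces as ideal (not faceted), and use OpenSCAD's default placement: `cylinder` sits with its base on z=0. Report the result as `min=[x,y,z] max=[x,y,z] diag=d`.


A = translate([5.1, -8.2, -11]) cylinder(h=2.5, r=9.5) → bbox [-4.4,-17.7,-11] .. [14.6,1.3,-8.5]
B = cylinder(h=1.1, r=4.9) → bbox [-4.9,-4.9,0] .. [4.9,4.9,1.1]
lo = A.lo+B.lo = [-4.4-4.9, -17.7-4.9, -11+0] = [-9.300,-22.600,-11.000]
hi = A.hi+B.hi = [14.6+4.9, 1.3+4.9, -8.5+1.1] = [19.500,6.200,-7.400]
diag = √(28.8²+28.8²+3.6²) = √1671.84 = 40.888

min=[-9.300,-22.600,-11.000] max=[19.500,6.200,-7.400] diag=40.888


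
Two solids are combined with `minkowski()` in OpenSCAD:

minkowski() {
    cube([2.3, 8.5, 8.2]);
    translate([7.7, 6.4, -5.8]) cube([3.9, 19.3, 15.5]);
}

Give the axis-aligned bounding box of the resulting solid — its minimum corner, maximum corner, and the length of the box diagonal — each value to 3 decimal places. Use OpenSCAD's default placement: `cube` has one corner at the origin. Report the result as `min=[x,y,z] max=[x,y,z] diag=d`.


min=[7.700,6.400,-5.800] max=[13.900,34.200,17.900] diag=37.054

A = translate([7.7, 6.4, -5.8]) cube([3.9, 19.3, 15.5]) → bbox [7.7,6.4,-5.8] .. [11.6,25.7,9.7]
B = cube([2.3, 8.5, 8.2]) → bbox [0,0,0] .. [2.3,8.5,8.2]
lo = A.lo+B.lo = [7.7+0, 6.4+0, -5.8+0] = [7.700,6.400,-5.800]
hi = A.hi+B.hi = [11.6+2.3, 25.7+8.5, 9.7+8.2] = [13.900,34.200,17.900]
diag = √(6.2²+27.8²+23.7²) = √1372.97 = 37.054


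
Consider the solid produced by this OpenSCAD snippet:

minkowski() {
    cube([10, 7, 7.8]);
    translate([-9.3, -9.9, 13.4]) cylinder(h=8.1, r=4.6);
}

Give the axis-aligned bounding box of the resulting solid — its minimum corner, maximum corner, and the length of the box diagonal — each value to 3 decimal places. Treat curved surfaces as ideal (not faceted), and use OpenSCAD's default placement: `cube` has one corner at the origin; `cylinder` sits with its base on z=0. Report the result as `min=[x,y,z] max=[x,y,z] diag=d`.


A = translate([-9.3, -9.9, 13.4]) cylinder(h=8.1, r=4.6) → bbox [-13.9,-14.5,13.4] .. [-4.7,-5.3,21.5]
B = cube([10, 7, 7.8]) → bbox [0,0,0] .. [10,7,7.8]
lo = A.lo+B.lo = [-13.9+0, -14.5+0, 13.4+0] = [-13.900,-14.500,13.400]
hi = A.hi+B.hi = [-4.7+10, -5.3+7, 21.5+7.8] = [5.300,1.700,29.300]
diag = √(19.2²+16.2²+15.9²) = √883.89 = 29.730

min=[-13.900,-14.500,13.400] max=[5.300,1.700,29.300] diag=29.730


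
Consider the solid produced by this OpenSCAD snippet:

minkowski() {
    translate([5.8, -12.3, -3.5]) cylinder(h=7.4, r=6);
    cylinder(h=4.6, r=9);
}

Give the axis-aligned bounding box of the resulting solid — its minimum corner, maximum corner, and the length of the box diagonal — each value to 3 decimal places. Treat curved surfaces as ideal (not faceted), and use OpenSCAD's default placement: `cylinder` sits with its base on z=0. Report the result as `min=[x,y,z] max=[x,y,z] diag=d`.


A = translate([5.8, -12.3, -3.5]) cylinder(h=7.4, r=6) → bbox [-0.2,-18.3,-3.5] .. [11.8,-6.3,3.9]
B = cylinder(h=4.6, r=9) → bbox [-9,-9,0] .. [9,9,4.6]
lo = A.lo+B.lo = [-0.2-9, -18.3-9, -3.5+0] = [-9.200,-27.300,-3.500]
hi = A.hi+B.hi = [11.8+9, -6.3+9, 3.9+4.6] = [20.800,2.700,8.500]
diag = √(30²+30²+12²) = √1944 = 44.091

min=[-9.200,-27.300,-3.500] max=[20.800,2.700,8.500] diag=44.091


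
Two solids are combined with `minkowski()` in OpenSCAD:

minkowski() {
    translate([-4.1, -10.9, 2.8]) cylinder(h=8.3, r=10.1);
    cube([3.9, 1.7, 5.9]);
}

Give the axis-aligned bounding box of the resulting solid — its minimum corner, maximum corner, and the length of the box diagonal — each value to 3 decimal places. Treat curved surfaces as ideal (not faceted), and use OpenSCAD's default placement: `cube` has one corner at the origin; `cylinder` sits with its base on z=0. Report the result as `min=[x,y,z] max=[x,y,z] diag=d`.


A = translate([-4.1, -10.9, 2.8]) cylinder(h=8.3, r=10.1) → bbox [-14.2,-21,2.8] .. [6,-0.8,11.1]
B = cube([3.9, 1.7, 5.9]) → bbox [0,0,0] .. [3.9,1.7,5.9]
lo = A.lo+B.lo = [-14.2+0, -21+0, 2.8+0] = [-14.200,-21.000,2.800]
hi = A.hi+B.hi = [6+3.9, -0.8+1.7, 11.1+5.9] = [9.900,0.900,17.000]
diag = √(24.1²+21.9²+14.2²) = √1262.06 = 35.525

min=[-14.200,-21.000,2.800] max=[9.900,0.900,17.000] diag=35.525


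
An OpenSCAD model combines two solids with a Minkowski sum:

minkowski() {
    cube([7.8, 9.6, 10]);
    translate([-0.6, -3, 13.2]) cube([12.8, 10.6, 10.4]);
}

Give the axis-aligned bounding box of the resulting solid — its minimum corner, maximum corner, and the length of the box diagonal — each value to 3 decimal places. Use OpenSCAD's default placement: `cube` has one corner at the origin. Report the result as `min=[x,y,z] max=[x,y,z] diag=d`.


A = translate([-0.6, -3, 13.2]) cube([12.8, 10.6, 10.4]) → bbox [-0.6,-3,13.2] .. [12.2,7.6,23.6]
B = cube([7.8, 9.6, 10]) → bbox [0,0,0] .. [7.8,9.6,10]
lo = A.lo+B.lo = [-0.6+0, -3+0, 13.2+0] = [-0.600,-3.000,13.200]
hi = A.hi+B.hi = [12.2+7.8, 7.6+9.6, 23.6+10] = [20.000,17.200,33.600]
diag = √(20.6²+20.2²+20.4²) = √1248.56 = 35.335

min=[-0.600,-3.000,13.200] max=[20.000,17.200,33.600] diag=35.335


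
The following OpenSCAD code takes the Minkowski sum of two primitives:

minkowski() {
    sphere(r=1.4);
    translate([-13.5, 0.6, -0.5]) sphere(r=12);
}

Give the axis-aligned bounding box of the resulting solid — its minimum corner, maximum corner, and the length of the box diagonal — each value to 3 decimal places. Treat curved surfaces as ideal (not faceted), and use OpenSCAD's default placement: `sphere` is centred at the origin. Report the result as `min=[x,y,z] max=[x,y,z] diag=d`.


min=[-26.900,-12.800,-13.900] max=[-0.100,14.000,12.900] diag=46.419

A = translate([-13.5, 0.6, -0.5]) sphere(r=12) → bbox [-25.5,-11.4,-12.5] .. [-1.5,12.6,11.5]
B = sphere(r=1.4) → bbox [-1.4,-1.4,-1.4] .. [1.4,1.4,1.4]
lo = A.lo+B.lo = [-25.5-1.4, -11.4-1.4, -12.5-1.4] = [-26.900,-12.800,-13.900]
hi = A.hi+B.hi = [-1.5+1.4, 12.6+1.4, 11.5+1.4] = [-0.100,14.000,12.900]
diag = √(26.8²+26.8²+26.8²) = √2154.72 = 46.419


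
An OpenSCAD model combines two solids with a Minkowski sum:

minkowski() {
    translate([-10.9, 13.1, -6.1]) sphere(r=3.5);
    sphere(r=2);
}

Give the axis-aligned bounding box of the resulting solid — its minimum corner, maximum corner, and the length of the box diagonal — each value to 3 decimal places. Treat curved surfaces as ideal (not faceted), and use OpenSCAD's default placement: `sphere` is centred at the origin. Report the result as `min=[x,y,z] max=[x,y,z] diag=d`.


min=[-16.400,7.600,-11.600] max=[-5.400,18.600,-0.600] diag=19.053

A = translate([-10.9, 13.1, -6.1]) sphere(r=3.5) → bbox [-14.4,9.6,-9.6] .. [-7.4,16.6,-2.6]
B = sphere(r=2) → bbox [-2,-2,-2] .. [2,2,2]
lo = A.lo+B.lo = [-14.4-2, 9.6-2, -9.6-2] = [-16.400,7.600,-11.600]
hi = A.hi+B.hi = [-7.4+2, 16.6+2, -2.6+2] = [-5.400,18.600,-0.600]
diag = √(11²+11²+11²) = √363 = 19.053


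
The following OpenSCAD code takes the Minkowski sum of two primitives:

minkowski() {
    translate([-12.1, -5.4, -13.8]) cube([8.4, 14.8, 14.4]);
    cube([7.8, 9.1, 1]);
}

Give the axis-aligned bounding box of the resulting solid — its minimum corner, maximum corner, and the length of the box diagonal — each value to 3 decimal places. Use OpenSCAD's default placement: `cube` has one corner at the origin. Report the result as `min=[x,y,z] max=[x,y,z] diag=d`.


A = translate([-12.1, -5.4, -13.8]) cube([8.4, 14.8, 14.4]) → bbox [-12.1,-5.4,-13.8] .. [-3.7,9.4,0.6]
B = cube([7.8, 9.1, 1]) → bbox [0,0,0] .. [7.8,9.1,1]
lo = A.lo+B.lo = [-12.1+0, -5.4+0, -13.8+0] = [-12.100,-5.400,-13.800]
hi = A.hi+B.hi = [-3.7+7.8, 9.4+9.1, 0.6+1] = [4.100,18.500,1.600]
diag = √(16.2²+23.9²+15.4²) = √1070.81 = 32.723

min=[-12.100,-5.400,-13.800] max=[4.100,18.500,1.600] diag=32.723


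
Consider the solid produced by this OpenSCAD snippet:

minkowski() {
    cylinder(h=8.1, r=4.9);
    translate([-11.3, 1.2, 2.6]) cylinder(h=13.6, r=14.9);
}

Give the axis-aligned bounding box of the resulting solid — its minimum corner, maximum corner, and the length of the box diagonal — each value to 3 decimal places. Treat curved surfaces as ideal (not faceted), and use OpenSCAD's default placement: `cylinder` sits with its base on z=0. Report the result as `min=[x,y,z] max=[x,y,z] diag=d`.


A = translate([-11.3, 1.2, 2.6]) cylinder(h=13.6, r=14.9) → bbox [-26.2,-13.7,2.6] .. [3.6,16.1,16.2]
B = cylinder(h=8.1, r=4.9) → bbox [-4.9,-4.9,0] .. [4.9,4.9,8.1]
lo = A.lo+B.lo = [-26.2-4.9, -13.7-4.9, 2.6+0] = [-31.100,-18.600,2.600]
hi = A.hi+B.hi = [3.6+4.9, 16.1+4.9, 16.2+8.1] = [8.500,21.000,24.300]
diag = √(39.6²+39.6²+21.7²) = √3607.21 = 60.060

min=[-31.100,-18.600,2.600] max=[8.500,21.000,24.300] diag=60.060


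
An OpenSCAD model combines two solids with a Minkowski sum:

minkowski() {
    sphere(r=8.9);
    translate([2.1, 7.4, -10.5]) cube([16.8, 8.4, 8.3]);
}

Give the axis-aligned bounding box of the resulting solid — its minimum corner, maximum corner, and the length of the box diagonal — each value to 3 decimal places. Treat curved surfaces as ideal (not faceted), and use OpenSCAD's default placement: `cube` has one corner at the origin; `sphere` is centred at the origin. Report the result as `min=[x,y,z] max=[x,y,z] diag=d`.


min=[-6.800,-1.500,-19.400] max=[27.800,24.700,6.700] diag=50.644

A = translate([2.1, 7.4, -10.5]) cube([16.8, 8.4, 8.3]) → bbox [2.1,7.4,-10.5] .. [18.9,15.8,-2.2]
B = sphere(r=8.9) → bbox [-8.9,-8.9,-8.9] .. [8.9,8.9,8.9]
lo = A.lo+B.lo = [2.1-8.9, 7.4-8.9, -10.5-8.9] = [-6.800,-1.500,-19.400]
hi = A.hi+B.hi = [18.9+8.9, 15.8+8.9, -2.2+8.9] = [27.800,24.700,6.700]
diag = √(34.6²+26.2²+26.1²) = √2564.81 = 50.644


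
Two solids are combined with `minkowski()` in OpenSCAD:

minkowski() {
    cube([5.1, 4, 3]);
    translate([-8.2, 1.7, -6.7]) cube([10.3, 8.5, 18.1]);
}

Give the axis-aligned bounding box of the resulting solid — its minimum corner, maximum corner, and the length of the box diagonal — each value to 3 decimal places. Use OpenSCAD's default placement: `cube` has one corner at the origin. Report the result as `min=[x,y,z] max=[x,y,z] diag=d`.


A = translate([-8.2, 1.7, -6.7]) cube([10.3, 8.5, 18.1]) → bbox [-8.2,1.7,-6.7] .. [2.1,10.2,11.4]
B = cube([5.1, 4, 3]) → bbox [0,0,0] .. [5.1,4,3]
lo = A.lo+B.lo = [-8.2+0, 1.7+0, -6.7+0] = [-8.200,1.700,-6.700]
hi = A.hi+B.hi = [2.1+5.1, 10.2+4, 11.4+3] = [7.200,14.200,14.400]
diag = √(15.4²+12.5²+21.1²) = √838.62 = 28.959

min=[-8.200,1.700,-6.700] max=[7.200,14.200,14.400] diag=28.959
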